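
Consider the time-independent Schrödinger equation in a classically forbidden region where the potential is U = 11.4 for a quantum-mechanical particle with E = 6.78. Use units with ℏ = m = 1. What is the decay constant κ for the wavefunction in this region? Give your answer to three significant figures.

Since E < U the TISE in this region is ψ'' = κ²ψ with κ = √(2m(U − E))/ℏ.
κ = √(2 × 1 × 4.62) = 3.040.

κ = 3.04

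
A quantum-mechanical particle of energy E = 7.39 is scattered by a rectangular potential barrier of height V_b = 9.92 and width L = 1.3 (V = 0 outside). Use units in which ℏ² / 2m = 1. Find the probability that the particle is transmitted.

E < V_b: inside the barrier ψ ∝ e^{±κx} with κ = √(2m(V_b − E))/ℏ = 1.591.
κL = 2.068, sinh(κL) = 3.890.
Matching ψ, ψ′ at both faces gives T = [1 + V_b² sinh²(κL) / (4E(V_b − E))]⁻¹ = 1/20.92 = 0.0478.

T = 0.0478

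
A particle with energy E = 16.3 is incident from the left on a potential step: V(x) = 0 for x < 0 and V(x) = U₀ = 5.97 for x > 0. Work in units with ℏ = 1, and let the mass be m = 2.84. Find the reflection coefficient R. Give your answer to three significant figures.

On each side the TISE gives plane waves with k = √(2m(E − V))/ℏ: k₁ = √(2·2.84·16.3) = 9.622, k₂ = √(2·2.84·10.33) = 7.660.
Matching ψ and ψ′ at x = 0 gives r = (k₁ − k₂)/(k₁ + k₂), so R = r² = 0.01289 and T = 1 − R = 0.9871.

R = 0.0129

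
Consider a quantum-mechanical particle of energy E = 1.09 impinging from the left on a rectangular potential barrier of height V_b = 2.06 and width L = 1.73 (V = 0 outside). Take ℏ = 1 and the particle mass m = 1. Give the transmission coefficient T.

T = 0.0317

Since E < V_b the interior solution is evanescent with decay constant κ = √(2m(V_b − E))/ℏ = 1.393.
κL = 2.410, sinh(κL) = 5.520.
The exact tunnelling result is T⁻¹ = 1 + V_b² sinh²(κL) / [4E(V_b − E)] = 31.57, so T = 0.0317.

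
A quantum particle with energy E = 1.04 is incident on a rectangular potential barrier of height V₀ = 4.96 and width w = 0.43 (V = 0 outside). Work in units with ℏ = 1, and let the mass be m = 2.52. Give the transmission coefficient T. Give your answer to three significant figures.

T = 0.0571

E < V₀: inside the barrier ψ ∝ e^{±κx} with κ = √(2m(V₀ − E))/ℏ = 4.445.
κw = 1.911, sinh(κw) = 3.307.
The exact tunnelling result is T⁻¹ = 1 + V₀² sinh²(κw) / [4E(V₀ − E)] = 17.50, so T = 0.0571.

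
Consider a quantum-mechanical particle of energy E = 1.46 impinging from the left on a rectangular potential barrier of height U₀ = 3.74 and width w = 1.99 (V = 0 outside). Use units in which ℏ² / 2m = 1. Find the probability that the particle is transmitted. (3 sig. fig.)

Since E < U₀ the interior solution is evanescent with decay constant κ = √(2m(U₀ − E))/ℏ = 1.510.
κw = 3.005, sinh(κw) = 10.07.
The exact tunnelling result is T⁻¹ = 1 + U₀² sinh²(κw) / [4E(U₀ − E)] = 107.5, so T = 0.00931.

T = 0.00931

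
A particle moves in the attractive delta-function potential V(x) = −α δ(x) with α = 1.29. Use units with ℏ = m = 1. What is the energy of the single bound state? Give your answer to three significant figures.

E = -0.832

The bound state is ψ(x) = √κ e^{−κ|x|}. The derivative jump ψ'(0⁺) − ψ'(0⁻) = −(2mα/ℏ²)ψ(0) fixes κ = mα/ℏ² = 1.290.
Then E = −ℏ²κ²/(2m) = −mα²/(2ℏ²) = -0.8321.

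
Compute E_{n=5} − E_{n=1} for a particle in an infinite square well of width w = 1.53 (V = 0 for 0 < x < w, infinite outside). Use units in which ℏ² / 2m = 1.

ΔE = 101

E_n = n²π²ℏ²/(2mw²), so ΔE = (5² − 1²) π²ℏ²/(2mw²).
ΔE = 24 × π² / (2 × 0.5 × 1.53²) = 101.2.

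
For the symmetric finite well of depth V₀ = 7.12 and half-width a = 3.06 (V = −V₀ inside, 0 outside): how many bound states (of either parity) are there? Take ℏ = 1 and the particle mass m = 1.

N = 8

The dimensionless depth is z₀ = a√(2mV₀)/ℏ = 3.06 × √(14.24) = 11.55.
The even/odd transcendental equations gain one root per π/2 in z₀, giving N = 1 + ⌊2z₀/π⌋ = 1 + ⌊7.351⌋ = 8.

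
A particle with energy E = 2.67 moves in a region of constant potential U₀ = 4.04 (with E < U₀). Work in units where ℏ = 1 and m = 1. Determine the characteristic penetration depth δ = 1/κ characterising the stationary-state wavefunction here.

δ = 0.604

Since E < U₀ the TISE in this region is ψ'' = κ²ψ with κ = √(2m(U₀ − E))/ℏ.
κ = √(2 × 1 × 1.37) = 1.655. The penetration depth is δ = 1/κ = 0.604.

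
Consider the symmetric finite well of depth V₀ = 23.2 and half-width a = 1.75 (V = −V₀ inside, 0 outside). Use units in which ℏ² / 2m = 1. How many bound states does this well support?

N = 6

Define the well-strength parameter z₀ = (a/ℏ)√(2mV₀) = 1.75 × √(2·0.5·23.2) = 8.429.
A new bound state (alternating even/odd) appears each time z₀ passes a multiple of π/2, so N = ⌊2z₀/π⌋ + 1 = ⌊5.366⌋ + 1 = 6.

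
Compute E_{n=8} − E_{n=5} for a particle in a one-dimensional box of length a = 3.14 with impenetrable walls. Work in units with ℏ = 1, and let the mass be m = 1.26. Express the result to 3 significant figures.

E_n = n²π²ℏ²/(2ma²), so ΔE = (8² − 5²) π²ℏ²/(2ma²).
ΔE = 39 × π² / (2 × 1.26 × 3.14²) = 15.49.

ΔE = 15.5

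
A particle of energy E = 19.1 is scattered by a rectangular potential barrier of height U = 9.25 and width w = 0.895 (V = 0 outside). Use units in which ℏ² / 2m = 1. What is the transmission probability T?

Above the barrier the interior wavenumber is k₂ = √(2m(E − U))/ℏ = 3.138, giving phase k₂w = 2.809.
T = [1 + U² sin²(k₂w) / (4E(E − U))]⁻¹ = 1/1.012 = 0.988.

T = 0.988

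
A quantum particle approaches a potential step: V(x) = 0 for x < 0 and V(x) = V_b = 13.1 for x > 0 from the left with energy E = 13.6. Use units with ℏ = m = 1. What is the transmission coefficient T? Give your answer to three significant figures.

T = 0.540

On each side the TISE gives plane waves with k = √(2m(E − V))/ℏ: k₁ = √(2·1·13.6) = 5.215, k₂ = √(2·1·0.5) = 1.000.
Continuity of ψ and ψ′ at the step yields the reflection amplitude r = (k₁ − k₂)/(k₁ + k₂) = 0.6782; thus R = |r|² = 0.4600, T = 0.5400.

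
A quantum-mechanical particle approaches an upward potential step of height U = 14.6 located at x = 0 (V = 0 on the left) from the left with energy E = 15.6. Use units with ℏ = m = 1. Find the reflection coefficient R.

The wavenumbers are k₁ = √(2mE)/ℏ = 5.586 on the left and k₂ = √(2m(E − U))/ℏ = 1.414 on the right.
Continuity of ψ and ψ′ at the step yields the reflection amplitude r = (k₁ − k₂)/(k₁ + k₂) = 0.5959; thus R = |r|² = 0.3551, T = 0.6449.

R = 0.355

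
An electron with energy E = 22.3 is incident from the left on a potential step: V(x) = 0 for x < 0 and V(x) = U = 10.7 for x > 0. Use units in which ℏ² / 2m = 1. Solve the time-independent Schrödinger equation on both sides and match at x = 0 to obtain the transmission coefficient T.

T = 0.974

The wavenumbers are k₁ = √(2mE)/ℏ = 4.722 on the left and k₂ = √(2m(E − U))/ℏ = 3.406 on the right.
Continuity of ψ and ψ′ at the step yields the reflection amplitude r = (k₁ − k₂)/(k₁ + k₂) = 0.1620; thus R = |r|² = 0.02623, T = 0.9738.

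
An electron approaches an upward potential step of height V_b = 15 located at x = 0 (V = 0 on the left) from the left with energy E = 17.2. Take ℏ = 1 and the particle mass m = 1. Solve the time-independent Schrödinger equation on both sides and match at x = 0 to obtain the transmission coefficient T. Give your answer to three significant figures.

On each side the TISE gives plane waves with k = √(2m(E − V))/ℏ: k₁ = √(2·1·17.2) = 5.865, k₂ = √(2·1·2.2) = 2.098.
Matching ψ and ψ′ at x = 0 gives r = (k₁ − k₂)/(k₁ + k₂), so R = r² = 0.2239 and T = 1 − R = 0.7761.

T = 0.776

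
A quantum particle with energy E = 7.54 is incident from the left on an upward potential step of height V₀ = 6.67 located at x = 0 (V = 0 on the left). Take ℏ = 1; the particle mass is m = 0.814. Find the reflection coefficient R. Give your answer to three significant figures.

On each side the TISE gives plane waves with k = √(2m(E − V))/ℏ: k₁ = √(2·0.814·7.54) = 3.504, k₂ = √(2·0.814·0.87) = 1.190.
Continuity of ψ and ψ′ at the step yields the reflection amplitude r = (k₁ − k₂)/(k₁ + k₂) = 0.4929; thus R = |r|² = 0.2429, T = 0.7571.

R = 0.243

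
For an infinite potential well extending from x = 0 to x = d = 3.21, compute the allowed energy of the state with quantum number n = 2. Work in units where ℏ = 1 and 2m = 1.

E = 3.83

The infinite-well eigenfunctions ψ_n = √(2/d) sin(nπx/d) vanish at both walls, giving E_n = n²π²ℏ²/(2md²).
E_2 = 2² × π² / (2 × 0.5 × 3.21²) = 3.831.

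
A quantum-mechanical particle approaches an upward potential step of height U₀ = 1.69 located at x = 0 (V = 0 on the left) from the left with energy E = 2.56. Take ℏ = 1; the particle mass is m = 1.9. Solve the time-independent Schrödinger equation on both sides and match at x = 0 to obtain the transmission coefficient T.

T = 0.931

On each side the TISE gives plane waves with k = √(2m(E − V))/ℏ: k₁ = √(2·1.9·2.56) = 3.119, k₂ = √(2·1.9·0.87) = 1.818.
Continuity of ψ and ψ′ at the step yields the reflection amplitude r = (k₁ − k₂)/(k₁ + k₂) = 0.2635; thus R = |r|² = 0.06941, T = 0.9306.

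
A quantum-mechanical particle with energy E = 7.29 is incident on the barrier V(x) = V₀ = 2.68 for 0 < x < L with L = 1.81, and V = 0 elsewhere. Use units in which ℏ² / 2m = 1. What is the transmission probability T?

E > V₀: inside the barrier k₂ = √(2m(E − V₀))/ℏ = 2.147, k₂L = 3.886.
Matching at both interfaces gives T⁻¹ = 1 + V₀² sin²(k₂L) / [4E(E − V₀)] = 1.025, hence T = 0.976.

T = 0.976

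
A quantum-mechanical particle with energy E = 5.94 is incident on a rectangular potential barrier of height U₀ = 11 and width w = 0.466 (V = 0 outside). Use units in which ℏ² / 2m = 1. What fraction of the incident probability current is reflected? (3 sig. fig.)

R = 0.612

Since E < U₀ the interior solution is evanescent with decay constant κ = √(2m(U₀ − E))/ℏ = 2.249.
κw = 1.048, sinh(κw) = 1.251.
Matching ψ, ψ′ at both faces gives T = [1 + U₀² sinh²(κw) / (4E(U₀ − E))]⁻¹ = 1/2.575 = 0.388.
R = 1 − T = 0.612.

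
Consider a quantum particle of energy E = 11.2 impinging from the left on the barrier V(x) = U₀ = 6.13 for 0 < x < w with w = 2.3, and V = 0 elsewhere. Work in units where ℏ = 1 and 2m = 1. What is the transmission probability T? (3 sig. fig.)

E > U₀: inside the barrier k₂ = √(2m(E − U₀))/ℏ = 2.252, k₂w = 5.179.
Matching at both interfaces gives T⁻¹ = 1 + U₀² sin²(k₂w) / [4E(E − U₀)] = 1.132, hence T = 0.883.

T = 0.883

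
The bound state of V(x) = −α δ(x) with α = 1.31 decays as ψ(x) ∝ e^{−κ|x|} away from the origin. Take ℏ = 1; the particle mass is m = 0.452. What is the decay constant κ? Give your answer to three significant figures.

κ = 0.592

Integrate −(ℏ²/2m)ψ'' − αδ(x)ψ = Eψ from −ε to +ε: the ψ'' term gives ψ'(0⁺) − ψ'(0⁻) and the δ term gives −(2mα/ℏ²)ψ(0).
With ψ ∝ e^{−κ|x|} this yields −2κ = −2mα/ℏ², so κ = mα/ℏ² = 0.5921.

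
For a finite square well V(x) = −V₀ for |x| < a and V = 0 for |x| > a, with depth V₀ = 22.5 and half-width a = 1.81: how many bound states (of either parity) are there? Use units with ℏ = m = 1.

The dimensionless depth is z₀ = a√(2mV₀)/ℏ = 1.81 × √(45.00) = 12.14.
A new bound state (alternating even/odd) appears each time z₀ passes a multiple of π/2, so N = ⌊2z₀/π⌋ + 1 = ⌊7.730⌋ + 1 = 8.

N = 8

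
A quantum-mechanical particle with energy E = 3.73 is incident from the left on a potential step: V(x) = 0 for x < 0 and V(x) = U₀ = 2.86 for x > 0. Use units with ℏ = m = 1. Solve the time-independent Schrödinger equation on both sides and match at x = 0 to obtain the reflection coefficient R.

On each side the TISE gives plane waves with k = √(2m(E − V))/ℏ: k₁ = √(2·1·3.73) = 2.731, k₂ = √(2·1·0.87) = 1.319.
Matching ψ and ψ′ at x = 0 gives r = (k₁ − k₂)/(k₁ + k₂), so R = r² = 0.1216 and T = 1 − R = 0.8784.

R = 0.122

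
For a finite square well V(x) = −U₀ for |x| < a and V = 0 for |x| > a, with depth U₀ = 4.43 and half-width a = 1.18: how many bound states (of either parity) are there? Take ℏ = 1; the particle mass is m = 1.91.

N = 4

Define the well-strength parameter z₀ = (a/ℏ)√(2mU₀) = 1.18 × √(2·1.91·4.43) = 4.854.
A new bound state (alternating even/odd) appears each time z₀ passes a multiple of π/2, so N = ⌊2z₀/π⌋ + 1 = ⌊3.090⌋ + 1 = 4.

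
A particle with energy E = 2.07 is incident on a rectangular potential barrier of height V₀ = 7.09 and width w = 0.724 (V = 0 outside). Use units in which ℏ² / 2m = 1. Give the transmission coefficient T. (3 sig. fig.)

Since E < V₀ the interior solution is evanescent with decay constant κ = √(2m(V₀ − E))/ℏ = 2.241.
κw = 1.622, sinh(κw) = 2.433.
Matching ψ, ψ′ at both faces gives T = [1 + V₀² sinh²(κw) / (4E(V₀ − E))]⁻¹ = 1/8.160 = 0.123.

T = 0.123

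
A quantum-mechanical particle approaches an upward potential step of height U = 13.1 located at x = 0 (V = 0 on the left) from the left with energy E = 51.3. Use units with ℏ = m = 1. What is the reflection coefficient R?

R = 0.00541

On each side the TISE gives plane waves with k = √(2m(E − V))/ℏ: k₁ = √(2·1·51.3) = 10.13, k₂ = √(2·1·38.2) = 8.741.
Continuity of ψ and ψ′ at the step yields the reflection amplitude r = (k₁ − k₂)/(k₁ + k₂) = 0.07358; thus R = |r|² = 0.005414, T = 0.9946.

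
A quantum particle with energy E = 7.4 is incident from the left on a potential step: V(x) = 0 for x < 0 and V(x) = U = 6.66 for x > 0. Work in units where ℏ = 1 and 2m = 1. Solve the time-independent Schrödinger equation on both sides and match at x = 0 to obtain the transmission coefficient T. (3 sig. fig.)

T = 0.730

On each side the TISE gives plane waves with k = √(2m(E − V))/ℏ: k₁ = √(2·½·7.4) = 2.720, k₂ = √(2·½·0.74) = 0.8602.
Continuity of ψ and ψ′ at the step yields the reflection amplitude r = (k₁ − k₂)/(k₁ + k₂) = 0.5195; thus R = |r|² = 0.2699, T = 0.7301.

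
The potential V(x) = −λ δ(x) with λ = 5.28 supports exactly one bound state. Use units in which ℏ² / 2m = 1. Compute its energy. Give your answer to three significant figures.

For x ≠ 0 the bound state is ψ ∝ e^{−κ|x|}; integrating the TISE across the delta gives the cusp condition 2κ = 2mλ/ℏ², so κ = 2.640.
Then E = −ℏ²κ²/(2m) = −mλ²/(2ℏ²) = -6.970.

E = -6.97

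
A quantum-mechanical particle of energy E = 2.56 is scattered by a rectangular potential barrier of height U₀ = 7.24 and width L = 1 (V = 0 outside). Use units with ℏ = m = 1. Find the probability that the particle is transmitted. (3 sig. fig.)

T = 0.00802

Since E < U₀ the interior solution is evanescent with decay constant κ = √(2m(U₀ − E))/ℏ = 3.059.
κL = 3.059, sinh(κL) = 10.63.
The exact tunnelling result is T⁻¹ = 1 + U₀² sinh²(κL) / [4E(U₀ − E)] = 124.7, so T = 0.00802.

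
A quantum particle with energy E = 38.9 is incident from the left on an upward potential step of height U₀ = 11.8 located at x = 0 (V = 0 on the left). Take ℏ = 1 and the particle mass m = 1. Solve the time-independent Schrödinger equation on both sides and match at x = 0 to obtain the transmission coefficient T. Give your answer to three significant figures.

T = 0.992

The wavenumbers are k₁ = √(2mE)/ℏ = 8.820 on the left and k₂ = √(2m(E − U₀))/ℏ = 7.362 on the right.
Matching ψ and ψ′ at x = 0 gives r = (k₁ − k₂)/(k₁ + k₂), so R = r² = 0.008122 and T = 1 − R = 0.9919.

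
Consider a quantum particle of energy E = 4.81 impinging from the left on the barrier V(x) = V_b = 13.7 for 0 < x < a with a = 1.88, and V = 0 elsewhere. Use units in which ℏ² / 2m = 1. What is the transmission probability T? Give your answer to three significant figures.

T = 0.0000493

E < V_b: inside the barrier ψ ∝ e^{±κx} with κ = √(2m(V_b − E))/ℏ = 2.982.
κa = 5.605, sinh(κa) = 135.9.
Matching ψ, ψ′ at both faces gives T = [1 + V_b² sinh²(κa) / (4E(V_b − E))]⁻¹ = 1/20280 = 0.0000493.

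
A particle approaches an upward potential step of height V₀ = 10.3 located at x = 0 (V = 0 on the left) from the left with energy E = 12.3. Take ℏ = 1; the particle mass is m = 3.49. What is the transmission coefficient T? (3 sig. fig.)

The wavenumbers are k₁ = √(2mE)/ℏ = 9.266 on the left and k₂ = √(2m(E − V₀))/ℏ = 3.736 on the right.
Continuity of ψ and ψ′ at the step yields the reflection amplitude r = (k₁ − k₂)/(k₁ + k₂) = 0.4253; thus R = |r|² = 0.1809, T = 0.8191.

T = 0.819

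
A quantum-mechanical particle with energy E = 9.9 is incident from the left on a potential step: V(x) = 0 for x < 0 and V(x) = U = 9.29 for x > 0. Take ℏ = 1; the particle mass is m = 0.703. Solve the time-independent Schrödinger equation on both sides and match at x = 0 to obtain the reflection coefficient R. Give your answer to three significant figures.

The wavenumbers are k₁ = √(2mE)/ℏ = 3.731 on the left and k₂ = √(2m(E − U))/ℏ = 0.9261 on the right.
Continuity of ψ and ψ′ at the step yields the reflection amplitude r = (k₁ − k₂)/(k₁ + k₂) = 0.6023; thus R = |r|² = 0.3627, T = 0.6373.

R = 0.363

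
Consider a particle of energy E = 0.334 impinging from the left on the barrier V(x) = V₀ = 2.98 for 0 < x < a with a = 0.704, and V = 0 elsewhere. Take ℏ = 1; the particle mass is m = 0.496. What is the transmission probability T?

Since E < V₀ the interior solution is evanescent with decay constant κ = √(2m(V₀ − E))/ℏ = 1.620.
κa = 1.141, sinh(κa) = 1.404.
The exact tunnelling result is T⁻¹ = 1 + V₀² sinh²(κa) / [4E(V₀ − E)] = 5.955, so T = 0.168.

T = 0.168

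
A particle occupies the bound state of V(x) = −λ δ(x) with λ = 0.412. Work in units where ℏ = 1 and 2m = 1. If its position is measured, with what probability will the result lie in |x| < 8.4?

P = 0.969

The normalised bound state is ψ = √κ e^{−κ|x|} with κ = mλ/ℏ² = 0.2060.
P(|x| < d) = ∫_{−d}^{d} κ e^{−2κ|x|} dx = 1 − e^{−2κd} = 1 − e^{−3.461} = 0.9686.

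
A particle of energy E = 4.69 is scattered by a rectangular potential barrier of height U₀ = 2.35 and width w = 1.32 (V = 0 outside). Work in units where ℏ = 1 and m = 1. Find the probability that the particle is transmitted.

Above the barrier the interior wavenumber is k₂ = √(2m(E − U₀))/ℏ = 2.163, giving phase k₂w = 2.856.
Matching at both interfaces gives T⁻¹ = 1 + U₀² sin²(k₂w) / [4E(E − U₀)] = 1.010, hence T = 0.990.

T = 0.990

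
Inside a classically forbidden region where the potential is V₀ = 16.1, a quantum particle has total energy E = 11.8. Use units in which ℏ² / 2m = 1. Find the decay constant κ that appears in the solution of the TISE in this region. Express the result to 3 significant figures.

Since E < V₀ the TISE in this region is ψ'' = κ²ψ with κ = √(2m(V₀ − E))/ℏ.
κ = √(2 × 0.5 × 4.3) = 2.074.

κ = 2.07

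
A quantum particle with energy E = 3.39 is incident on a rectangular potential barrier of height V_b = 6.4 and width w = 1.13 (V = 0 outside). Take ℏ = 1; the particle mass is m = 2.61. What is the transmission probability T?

T = 0.000513

Since E < V_b the interior solution is evanescent with decay constant κ = √(2m(V_b − E))/ℏ = 3.964.
κw = 4.479, sinh(κw) = 44.07.
Matching ψ, ψ′ at both faces gives T = [1 + V_b² sinh²(κw) / (4E(V_b − E))]⁻¹ = 1/1950 = 0.000513.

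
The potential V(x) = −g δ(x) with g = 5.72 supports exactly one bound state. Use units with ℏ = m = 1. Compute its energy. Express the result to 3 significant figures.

E = -16.4

For x ≠ 0 the bound state is ψ ∝ e^{−κ|x|}; integrating the TISE across the delta gives the cusp condition 2κ = 2mg/ℏ², so κ = 5.720.
Then E = −ℏ²κ²/(2m) = −mg²/(2ℏ²) = -16.36.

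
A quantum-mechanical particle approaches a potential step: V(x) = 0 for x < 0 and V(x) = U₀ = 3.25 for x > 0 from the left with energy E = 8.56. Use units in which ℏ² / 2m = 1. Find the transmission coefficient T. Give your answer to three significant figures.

T = 0.986

On each side the TISE gives plane waves with k = √(2m(E − V))/ℏ: k₁ = √(2·½·8.56) = 2.926, k₂ = √(2·½·5.31) = 2.304.
Continuity of ψ and ψ′ at the step yields the reflection amplitude r = (k₁ − k₂)/(k₁ + k₂) = 0.1188; thus R = |r|² = 0.01412, T = 0.9859.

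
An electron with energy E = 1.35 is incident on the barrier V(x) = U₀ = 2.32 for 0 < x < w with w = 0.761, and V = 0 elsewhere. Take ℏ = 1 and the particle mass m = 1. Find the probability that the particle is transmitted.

T = 0.376

E < U₀: inside the barrier ψ ∝ e^{±κx} with κ = √(2m(U₀ − E))/ℏ = 1.393.
κw = 1.060, sinh(κw) = 1.270.
The exact tunnelling result is T⁻¹ = 1 + U₀² sinh²(κw) / [4E(U₀ − E)] = 2.657, so T = 0.376.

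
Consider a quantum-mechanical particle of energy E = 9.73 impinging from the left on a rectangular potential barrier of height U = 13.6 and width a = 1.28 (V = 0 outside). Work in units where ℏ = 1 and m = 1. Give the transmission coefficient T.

T = 0.00263

E < U: inside the barrier ψ ∝ e^{±κx} with κ = √(2m(U − E))/ℏ = 2.782.
κa = 3.561, sinh(κa) = 17.59.
The exact tunnelling result is T⁻¹ = 1 + U² sinh²(κa) / [4E(U − E)] = 380.8, so T = 0.00263.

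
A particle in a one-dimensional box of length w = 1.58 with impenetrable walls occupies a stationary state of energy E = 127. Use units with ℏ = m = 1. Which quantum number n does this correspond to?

n = 8

From E_n = n²π²ℏ²/(2mw²) invert to n = √(2mw²E)/(πℏ).
n = (1.58/π) × √(2 × 1 × 127) = 8.015 → n = 8.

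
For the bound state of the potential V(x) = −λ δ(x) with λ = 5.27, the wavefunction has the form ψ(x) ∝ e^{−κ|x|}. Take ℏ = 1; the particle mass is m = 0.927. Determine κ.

Integrate −(ℏ²/2m)ψ'' − λδ(x)ψ = Eψ from −ε to +ε: the ψ'' term gives ψ'(0⁺) − ψ'(0⁻) and the δ term gives −(2mλ/ℏ²)ψ(0).
With ψ ∝ e^{−κ|x|} this yields −2κ = −2mλ/ℏ², so κ = mλ/ℏ² = 4.885.

κ = 4.89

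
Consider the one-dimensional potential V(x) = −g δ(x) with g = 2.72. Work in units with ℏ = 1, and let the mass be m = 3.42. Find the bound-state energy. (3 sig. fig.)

For x ≠ 0 the bound state is ψ ∝ e^{−κ|x|}; integrating the TISE across the delta gives the cusp condition 2κ = 2mg/ℏ², so κ = 9.302.
Then E = −ℏ²κ²/(2m) = −mg²/(2ℏ²) = -12.65.

E = -12.7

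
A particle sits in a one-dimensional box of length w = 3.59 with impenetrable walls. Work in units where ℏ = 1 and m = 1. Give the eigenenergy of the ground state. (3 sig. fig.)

E = 0.383

The infinite-well eigenfunctions ψ_n = √(2/w) sin(nπx/w) vanish at both walls, giving E_n = n²π²ℏ²/(2mw²).
E_1 = 1² × π² / (2 × 1 × 3.59²) = 0.3829.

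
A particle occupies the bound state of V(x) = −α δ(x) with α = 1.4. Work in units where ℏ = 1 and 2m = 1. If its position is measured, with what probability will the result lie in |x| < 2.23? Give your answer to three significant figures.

P = 0.956

The normalised bound state is ψ = √κ e^{−κ|x|} with κ = mα/ℏ² = 0.7000.
P(|x| < d) = ∫_{−d}^{d} κ e^{−2κ|x|} dx = 1 − e^{−2κd} = 1 − e^{−3.122} = 0.9559.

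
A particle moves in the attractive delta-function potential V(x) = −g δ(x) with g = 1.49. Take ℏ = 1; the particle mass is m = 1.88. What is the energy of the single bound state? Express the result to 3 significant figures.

E = -2.09

For x ≠ 0 the bound state is ψ ∝ e^{−κ|x|}; integrating the TISE across the delta gives the cusp condition 2κ = 2mg/ℏ², so κ = 2.801.
Then E = −ℏ²κ²/(2m) = −mg²/(2ℏ²) = -2.087.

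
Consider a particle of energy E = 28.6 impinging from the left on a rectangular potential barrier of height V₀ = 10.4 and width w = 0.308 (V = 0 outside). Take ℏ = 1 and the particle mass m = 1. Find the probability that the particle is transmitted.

Above the barrier the interior wavenumber is k₂ = √(2m(E − V₀))/ℏ = 6.033, giving phase k₂w = 1.858.
Matching at both interfaces gives T⁻¹ = 1 + V₀² sin²(k₂w) / [4E(E − V₀)] = 1.048, hence T = 0.954.

T = 0.954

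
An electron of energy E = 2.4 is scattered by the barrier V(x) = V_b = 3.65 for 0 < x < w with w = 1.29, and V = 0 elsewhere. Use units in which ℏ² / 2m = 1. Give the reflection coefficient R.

R = 0.816

Since E < V_b the interior solution is evanescent with decay constant κ = √(2m(V_b − E))/ℏ = 1.118.
κw = 1.442, sinh(κw) = 1.997.
Matching ψ, ψ′ at both faces gives T = [1 + V_b² sinh²(κw) / (4E(V_b − E))]⁻¹ = 1/5.427 = 0.184.
R = 1 − T = 0.816.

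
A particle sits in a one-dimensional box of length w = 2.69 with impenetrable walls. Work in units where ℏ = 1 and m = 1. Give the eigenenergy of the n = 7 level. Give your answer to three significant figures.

The infinite-well eigenfunctions ψ_n = √(2/w) sin(nπx/w) vanish at both walls, giving E_n = n²π²ℏ²/(2mw²).
E_7 = 7² × π² / (2 × 1 × 2.69²) = 33.42.

E = 33.4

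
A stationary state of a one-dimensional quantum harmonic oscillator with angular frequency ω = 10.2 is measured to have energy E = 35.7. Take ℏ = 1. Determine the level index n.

n = 3

Invert E_n = (n + ½)ℏω: n = E/ℏω − ½ = 3.000, so n = 3.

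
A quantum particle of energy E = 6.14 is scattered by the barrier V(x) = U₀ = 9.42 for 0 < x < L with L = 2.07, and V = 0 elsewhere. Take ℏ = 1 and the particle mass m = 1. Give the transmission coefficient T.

E < U₀: inside the barrier ψ ∝ e^{±κx} with κ = √(2m(U₀ − E))/ℏ = 2.561.
κL = 5.302, sinh(κL) = 100.3.
Matching ψ, ψ′ at both faces gives T = [1 + U₀² sinh²(κL) / (4E(U₀ − E))]⁻¹ = 1/11090 = 0.0000902.

T = 0.0000902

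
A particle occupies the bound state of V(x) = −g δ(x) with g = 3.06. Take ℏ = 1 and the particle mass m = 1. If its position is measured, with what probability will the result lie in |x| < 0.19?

The normalised bound state is ψ = √κ e^{−κ|x|} with κ = mg/ℏ² = 3.060.
P(|x| < d) = ∫_{−d}^{d} κ e^{−2κ|x|} dx = 1 − e^{−2κd} = 1 − e^{−1.163} = 0.6874.

P = 0.687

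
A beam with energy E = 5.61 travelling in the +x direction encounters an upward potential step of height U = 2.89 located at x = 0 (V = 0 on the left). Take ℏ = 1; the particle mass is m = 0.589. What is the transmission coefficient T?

T = 0.968

The wavenumbers are k₁ = √(2mE)/ℏ = 2.571 on the left and k₂ = √(2m(E − U))/ℏ = 1.790 on the right.
Continuity of ψ and ψ′ at the step yields the reflection amplitude r = (k₁ − k₂)/(k₁ + k₂) = 0.1790; thus R = |r|² = 0.03205, T = 0.9679.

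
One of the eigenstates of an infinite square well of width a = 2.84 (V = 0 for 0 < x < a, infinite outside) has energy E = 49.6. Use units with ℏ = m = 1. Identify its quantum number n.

n = 9

From E_n = n²π²ℏ²/(2ma²) invert to n = √(2ma²E)/(πℏ).
n = (2.84/π) × √(2 × 1 × 49.6) = 9.004 → n = 9.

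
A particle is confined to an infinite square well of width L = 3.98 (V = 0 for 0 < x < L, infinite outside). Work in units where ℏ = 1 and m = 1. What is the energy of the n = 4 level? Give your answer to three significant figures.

Requiring ψ(0) = ψ(L) = 0 quantises k = nπ/L, hence E_n = ℏ²k²/2m = n²π²ℏ²/(2mL²).
E_4 = 4² × π² / (2 × 1 × 3.98²) = 4.985.

E = 4.98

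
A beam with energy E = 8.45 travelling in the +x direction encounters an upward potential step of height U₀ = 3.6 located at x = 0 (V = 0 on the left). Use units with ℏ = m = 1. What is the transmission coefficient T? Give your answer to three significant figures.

T = 0.981

On each side the TISE gives plane waves with k = √(2m(E − V))/ℏ: k₁ = √(2·1·8.45) = 4.111, k₂ = √(2·1·4.85) = 3.114.
Matching ψ and ψ′ at x = 0 gives r = (k₁ − k₂)/(k₁ + k₂), so R = r² = 0.01902 and T = 1 − R = 0.9810.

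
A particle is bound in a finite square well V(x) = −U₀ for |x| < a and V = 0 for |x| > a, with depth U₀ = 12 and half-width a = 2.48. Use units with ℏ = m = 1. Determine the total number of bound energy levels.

Define the well-strength parameter z₀ = (a/ℏ)√(2mU₀) = 2.48 × √(2·1·12) = 12.15.
The even/odd transcendental equations gain one root per π/2 in z₀, giving N = 1 + ⌊2z₀/π⌋ = 1 + ⌊7.735⌋ = 8.

N = 8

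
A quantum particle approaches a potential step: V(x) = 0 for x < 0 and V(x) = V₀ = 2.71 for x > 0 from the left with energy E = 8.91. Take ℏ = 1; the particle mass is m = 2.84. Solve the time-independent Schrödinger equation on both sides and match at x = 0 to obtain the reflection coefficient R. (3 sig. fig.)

On each side the TISE gives plane waves with k = √(2m(E − V))/ℏ: k₁ = √(2·2.84·8.91) = 7.114, k₂ = √(2·2.84·6.2) = 5.934.
Matching ψ and ψ′ at x = 0 gives r = (k₁ − k₂)/(k₁ + k₂), so R = r² = 0.008174 and T = 1 − R = 0.9918.

R = 0.00817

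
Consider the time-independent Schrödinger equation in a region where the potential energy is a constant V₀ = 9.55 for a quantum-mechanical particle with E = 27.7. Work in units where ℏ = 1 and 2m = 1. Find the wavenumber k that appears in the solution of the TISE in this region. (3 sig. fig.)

k = 4.26

With E > V₀ the solution is oscillatory, ψ ∝ e^{±ikx} with k = √(2m(E − V₀))/ℏ.
k = √(2 × 0.5 × 18.15) = 4.260.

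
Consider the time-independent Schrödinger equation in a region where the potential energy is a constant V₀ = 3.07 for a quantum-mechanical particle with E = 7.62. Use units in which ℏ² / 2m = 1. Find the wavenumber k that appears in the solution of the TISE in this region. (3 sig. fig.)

With E > V₀ the solution is oscillatory, ψ ∝ e^{±ikx} with k = √(2m(E − V₀))/ℏ.
k = √(2 × 0.5 × 4.55) = 2.133.

k = 2.13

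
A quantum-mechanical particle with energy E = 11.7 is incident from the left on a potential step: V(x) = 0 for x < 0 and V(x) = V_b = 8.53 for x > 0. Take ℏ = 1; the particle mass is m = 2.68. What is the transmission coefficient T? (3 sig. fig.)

On each side the TISE gives plane waves with k = √(2m(E − V))/ℏ: k₁ = √(2·2.68·11.7) = 7.919, k₂ = √(2·2.68·3.17) = 4.122.
Continuity of ψ and ψ′ at the step yields the reflection amplitude r = (k₁ − k₂)/(k₁ + k₂) = 0.3153; thus R = |r|² = 0.09944, T = 0.9006.

T = 0.901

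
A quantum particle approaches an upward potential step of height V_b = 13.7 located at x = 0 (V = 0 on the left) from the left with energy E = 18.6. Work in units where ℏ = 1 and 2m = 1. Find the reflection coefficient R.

R = 0.103

On each side the TISE gives plane waves with k = √(2m(E − V))/ℏ: k₁ = √(2·½·18.6) = 4.313, k₂ = √(2·½·4.9) = 2.214.
Matching ψ and ψ′ at x = 0 gives r = (k₁ − k₂)/(k₁ + k₂), so R = r² = 0.1035 and T = 1 − R = 0.8965.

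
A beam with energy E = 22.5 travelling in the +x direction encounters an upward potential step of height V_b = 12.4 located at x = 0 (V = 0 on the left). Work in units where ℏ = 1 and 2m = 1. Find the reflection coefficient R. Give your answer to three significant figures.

R = 0.0391

On each side the TISE gives plane waves with k = √(2m(E − V))/ℏ: k₁ = √(2·½·22.5) = 4.743, k₂ = √(2·½·10.1) = 3.178.
Matching ψ and ψ′ at x = 0 gives r = (k₁ − k₂)/(k₁ + k₂), so R = r² = 0.03905 and T = 1 − R = 0.9609.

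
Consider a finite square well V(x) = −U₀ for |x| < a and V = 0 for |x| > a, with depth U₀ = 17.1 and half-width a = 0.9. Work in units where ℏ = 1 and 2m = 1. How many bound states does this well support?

Define the well-strength parameter z₀ = (a/ℏ)√(2mU₀) = 0.9 × √(2·0.5·17.1) = 3.722.
The even/odd transcendental equations gain one root per π/2 in z₀, giving N = 1 + ⌊2z₀/π⌋ = 1 + ⌊2.369⌋ = 3.

N = 3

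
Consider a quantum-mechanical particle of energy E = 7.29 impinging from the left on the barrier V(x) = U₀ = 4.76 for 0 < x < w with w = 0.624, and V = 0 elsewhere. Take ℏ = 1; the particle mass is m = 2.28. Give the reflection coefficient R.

R = 0.183

E > U₀: inside the barrier k₂ = √(2m(E − U₀))/ℏ = 3.397, k₂w = 2.119.
T = [1 + U₀² sin²(k₂w) / (4E(E − U₀))]⁻¹ = 1/1.224 = 0.817.
R = 1 − T = 0.183.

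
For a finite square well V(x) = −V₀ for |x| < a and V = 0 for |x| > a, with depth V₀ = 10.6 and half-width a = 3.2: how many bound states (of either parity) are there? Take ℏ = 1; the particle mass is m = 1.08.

The dimensionless depth is z₀ = a√(2mV₀)/ℏ = 3.2 × √(22.90) = 15.31.
The even/odd transcendental equations gain one root per π/2 in z₀, giving N = 1 + ⌊2z₀/π⌋ = 1 + ⌊9.748⌋ = 10.

N = 10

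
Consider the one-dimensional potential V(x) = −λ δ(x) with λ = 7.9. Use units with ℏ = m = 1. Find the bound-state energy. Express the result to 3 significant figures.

E = -31.2

For x ≠ 0 the bound state is ψ ∝ e^{−κ|x|}; integrating the TISE across the delta gives the cusp condition 2κ = 2mλ/ℏ², so κ = 7.900.
Then E = −ℏ²κ²/(2m) = −mλ²/(2ℏ²) = -31.21.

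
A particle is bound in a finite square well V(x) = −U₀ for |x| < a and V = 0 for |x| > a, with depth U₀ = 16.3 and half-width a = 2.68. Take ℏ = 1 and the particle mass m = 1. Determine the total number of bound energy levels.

N = 10

Define the well-strength parameter z₀ = (a/ℏ)√(2mU₀) = 2.68 × √(2·1·16.3) = 15.30.
A new bound state (alternating even/odd) appears each time z₀ passes a multiple of π/2, so N = ⌊2z₀/π⌋ + 1 = ⌊9.741⌋ + 1 = 10.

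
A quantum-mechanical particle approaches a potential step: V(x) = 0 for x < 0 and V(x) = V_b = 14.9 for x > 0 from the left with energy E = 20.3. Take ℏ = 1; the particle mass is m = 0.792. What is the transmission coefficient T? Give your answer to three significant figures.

The wavenumbers are k₁ = √(2mE)/ℏ = 5.671 on the left and k₂ = √(2m(E − V_b))/ℏ = 2.925 on the right.
Matching ψ and ψ′ at x = 0 gives r = (k₁ − k₂)/(k₁ + k₂), so R = r² = 0.1021 and T = 1 − R = 0.8979.

T = 0.898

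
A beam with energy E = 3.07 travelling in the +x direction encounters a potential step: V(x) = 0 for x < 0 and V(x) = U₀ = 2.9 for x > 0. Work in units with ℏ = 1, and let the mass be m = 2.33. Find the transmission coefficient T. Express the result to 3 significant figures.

The wavenumbers are k₁ = √(2mE)/ℏ = 3.782 on the left and k₂ = √(2m(E − U₀))/ℏ = 0.8901 on the right.
Matching ψ and ψ′ at x = 0 gives r = (k₁ − k₂)/(k₁ + k₂), so R = r² = 0.3832 and T = 1 − R = 0.6168.

T = 0.617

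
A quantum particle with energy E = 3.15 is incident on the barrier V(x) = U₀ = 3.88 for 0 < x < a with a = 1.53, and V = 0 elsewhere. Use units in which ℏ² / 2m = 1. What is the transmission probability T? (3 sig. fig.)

E < U₀: inside the barrier ψ ∝ e^{±κx} with κ = √(2m(U₀ − E))/ℏ = 0.8544.
κa = 1.307, sinh(κa) = 1.713.
The exact tunnelling result is T⁻¹ = 1 + U₀² sinh²(κa) / [4E(U₀ − E)] = 5.801, so T = 0.172.

T = 0.172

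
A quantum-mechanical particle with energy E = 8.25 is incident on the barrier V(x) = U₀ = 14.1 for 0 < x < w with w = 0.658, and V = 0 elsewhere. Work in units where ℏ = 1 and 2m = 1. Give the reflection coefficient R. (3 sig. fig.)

R = 0.851

E < U₀: inside the barrier ψ ∝ e^{±κx} with κ = √(2m(U₀ − E))/ℏ = 2.419.
κw = 1.591, sinh(κw) = 2.354.
Matching ψ, ψ′ at both faces gives T = [1 + U₀² sinh²(κw) / (4E(U₀ − E))]⁻¹ = 1/6.705 = 0.149.
R = 1 − T = 0.851.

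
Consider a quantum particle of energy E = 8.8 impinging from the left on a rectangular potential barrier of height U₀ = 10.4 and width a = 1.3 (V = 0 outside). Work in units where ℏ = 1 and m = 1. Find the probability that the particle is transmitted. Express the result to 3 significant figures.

T = 0.0199

Since E < U₀ the interior solution is evanescent with decay constant κ = √(2m(U₀ − E))/ℏ = 1.789.
κa = 2.326, sinh(κa) = 5.067.
The exact tunnelling result is T⁻¹ = 1 + U₀² sinh²(κa) / [4E(U₀ − E)] = 50.31, so T = 0.0199.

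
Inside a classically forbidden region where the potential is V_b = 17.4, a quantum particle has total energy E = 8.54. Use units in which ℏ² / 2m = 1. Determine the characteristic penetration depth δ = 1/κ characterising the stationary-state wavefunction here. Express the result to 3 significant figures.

Since E < V_b the TISE in this region is ψ'' = κ²ψ with κ = √(2m(V_b − E))/ℏ.
κ = √(2 × 0.5 × 8.86) = 2.977. The penetration depth is δ = 1/κ = 0.336.

δ = 0.336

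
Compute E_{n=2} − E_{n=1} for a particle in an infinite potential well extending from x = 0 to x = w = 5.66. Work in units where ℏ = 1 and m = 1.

E_n = n²π²ℏ²/(2mw²), so ΔE = (2² − 1²) π²ℏ²/(2mw²).
ΔE = 3 × π² / (2 × 1 × 5.66²) = 0.4621.

ΔE = 0.462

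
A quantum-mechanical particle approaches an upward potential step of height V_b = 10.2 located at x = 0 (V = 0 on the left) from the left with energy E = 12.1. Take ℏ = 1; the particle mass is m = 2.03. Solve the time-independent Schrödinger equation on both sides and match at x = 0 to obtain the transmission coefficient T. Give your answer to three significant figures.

T = 0.813

The wavenumbers are k₁ = √(2mE)/ℏ = 7.009 on the left and k₂ = √(2m(E − V_b))/ℏ = 2.777 on the right.
Matching ψ and ψ′ at x = 0 gives r = (k₁ − k₂)/(k₁ + k₂), so R = r² = 0.1870 and T = 1 − R = 0.8130.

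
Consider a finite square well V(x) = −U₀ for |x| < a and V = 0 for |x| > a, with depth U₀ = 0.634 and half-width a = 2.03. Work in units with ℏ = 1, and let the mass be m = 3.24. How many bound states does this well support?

N = 3

The dimensionless depth is z₀ = a√(2mU₀)/ℏ = 2.03 × √(4.108) = 4.115.
A new bound state (alternating even/odd) appears each time z₀ passes a multiple of π/2, so N = ⌊2z₀/π⌋ + 1 = ⌊2.619⌋ + 1 = 3.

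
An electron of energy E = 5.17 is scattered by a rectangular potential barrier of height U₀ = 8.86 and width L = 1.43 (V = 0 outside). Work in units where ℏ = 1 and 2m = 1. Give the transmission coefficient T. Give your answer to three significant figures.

E < U₀: inside the barrier ψ ∝ e^{±κx} with κ = √(2m(U₀ − E))/ℏ = 1.921.
κL = 2.747, sinh(κL) = 7.765.
Matching ψ, ψ′ at both faces gives T = [1 + U₀² sinh²(κL) / (4E(U₀ − E))]⁻¹ = 1/63.03 = 0.0159.

T = 0.0159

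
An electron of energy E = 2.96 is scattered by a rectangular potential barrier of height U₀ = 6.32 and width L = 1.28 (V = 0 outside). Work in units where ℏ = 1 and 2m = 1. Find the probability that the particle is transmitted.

Since E < U₀ the interior solution is evanescent with decay constant κ = √(2m(U₀ − E))/ℏ = 1.833.
κL = 2.346, sinh(κL) = 5.175.
The exact tunnelling result is T⁻¹ = 1 + U₀² sinh²(κL) / [4E(U₀ − E)] = 27.89, so T = 0.0359.

T = 0.0359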